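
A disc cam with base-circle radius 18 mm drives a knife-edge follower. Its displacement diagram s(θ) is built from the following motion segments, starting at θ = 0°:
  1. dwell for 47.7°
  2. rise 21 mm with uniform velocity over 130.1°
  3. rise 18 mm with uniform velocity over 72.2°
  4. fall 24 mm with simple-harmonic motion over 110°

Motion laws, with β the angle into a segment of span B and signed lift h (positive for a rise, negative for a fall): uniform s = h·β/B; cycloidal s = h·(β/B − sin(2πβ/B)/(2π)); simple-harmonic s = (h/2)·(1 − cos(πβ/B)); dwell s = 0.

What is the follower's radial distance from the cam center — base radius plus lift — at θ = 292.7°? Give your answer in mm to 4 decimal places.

seg 1 [0°–47.7°] dwell: s stays 0.0000
seg 2 [47.7°–177.8°] uniform, h=21: full span → s += 21 → s = 21.0000
seg 3 [177.8°–250°] uniform, h=18: full span → s += 18 → s = 39.0000
seg 4 [250°–360°] simple-harmonic, h=-24: θ=292.7° here. β=42.7, B=110. -24/2·(1 − cos(π·0.3882)) = -7.8707 → s = 31.1293
radial distance = base radius + s = 18 + 31.1293 = 49.1293

49.1293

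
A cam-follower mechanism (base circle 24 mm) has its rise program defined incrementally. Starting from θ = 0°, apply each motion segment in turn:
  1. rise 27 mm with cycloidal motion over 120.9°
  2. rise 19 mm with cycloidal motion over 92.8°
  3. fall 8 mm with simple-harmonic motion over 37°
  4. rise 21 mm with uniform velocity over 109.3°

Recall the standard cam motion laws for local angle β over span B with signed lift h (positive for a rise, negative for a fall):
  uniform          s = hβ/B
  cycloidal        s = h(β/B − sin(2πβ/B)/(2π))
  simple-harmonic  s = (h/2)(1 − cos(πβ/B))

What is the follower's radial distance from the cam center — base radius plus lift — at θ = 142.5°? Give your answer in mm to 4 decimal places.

seg 1 [0°–120.9°] cycloidal, h=27: full span → s += 27 → s = 27.0000
seg 2 [120.9°–213.7°] cycloidal, h=19: θ=142.5° here. β=21.6, B=92.8. 19·(0.2328 − sin(2π·0.2328)/(2π)) = 1.4162 → s = 28.4162
radial distance = base radius + s = 24 + 28.4162 = 52.4162

52.4162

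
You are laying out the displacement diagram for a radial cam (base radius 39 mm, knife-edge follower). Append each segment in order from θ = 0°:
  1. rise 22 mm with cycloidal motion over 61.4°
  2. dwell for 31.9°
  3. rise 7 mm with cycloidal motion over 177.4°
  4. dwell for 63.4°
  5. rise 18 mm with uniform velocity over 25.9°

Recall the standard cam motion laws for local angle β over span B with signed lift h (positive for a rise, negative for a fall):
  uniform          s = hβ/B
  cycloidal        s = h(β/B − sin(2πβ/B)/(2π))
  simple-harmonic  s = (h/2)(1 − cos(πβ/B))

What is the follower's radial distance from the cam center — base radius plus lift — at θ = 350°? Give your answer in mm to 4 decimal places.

seg 1 [0°–61.4°] cycloidal, h=22: full span → s += 22 → s = 22.0000
seg 2 [61.4°–93.3°] dwell: s stays 22.0000
seg 3 [93.3°–270.7°] cycloidal, h=7: full span → s += 7 → s = 29.0000
seg 4 [270.7°–334.1°] dwell: s stays 29.0000
seg 5 [334.1°–360°] uniform, h=18: θ=350° here. β=15.9, B=25.9. 18·15.9/25.9 = 11.0502 → s = 40.0502
radial distance = base radius + s = 39 + 40.0502 = 79.0502

79.0502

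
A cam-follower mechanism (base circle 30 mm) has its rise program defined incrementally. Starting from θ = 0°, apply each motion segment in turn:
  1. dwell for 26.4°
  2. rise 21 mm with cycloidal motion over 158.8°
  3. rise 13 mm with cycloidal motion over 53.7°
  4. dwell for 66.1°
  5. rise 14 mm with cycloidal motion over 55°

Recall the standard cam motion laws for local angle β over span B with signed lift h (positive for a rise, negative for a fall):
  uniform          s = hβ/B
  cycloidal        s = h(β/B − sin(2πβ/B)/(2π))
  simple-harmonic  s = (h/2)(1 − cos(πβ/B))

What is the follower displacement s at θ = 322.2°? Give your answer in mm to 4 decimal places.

seg 1 [0°–26.4°] dwell: s stays 0.0000
seg 2 [26.4°–185.2°] cycloidal, h=21: full span → s += 21 → s = 21.0000
seg 3 [185.2°–238.9°] cycloidal, h=13: full span → s += 13 → s = 34.0000
seg 4 [238.9°–305°] dwell: s stays 34.0000
seg 5 [305°–360°] cycloidal, h=14: θ=322.2° here. β=17.2, B=55. 14·(0.3127 − sin(2π·0.3127)/(2π)) = 2.3208 → s = 36.3208

36.3208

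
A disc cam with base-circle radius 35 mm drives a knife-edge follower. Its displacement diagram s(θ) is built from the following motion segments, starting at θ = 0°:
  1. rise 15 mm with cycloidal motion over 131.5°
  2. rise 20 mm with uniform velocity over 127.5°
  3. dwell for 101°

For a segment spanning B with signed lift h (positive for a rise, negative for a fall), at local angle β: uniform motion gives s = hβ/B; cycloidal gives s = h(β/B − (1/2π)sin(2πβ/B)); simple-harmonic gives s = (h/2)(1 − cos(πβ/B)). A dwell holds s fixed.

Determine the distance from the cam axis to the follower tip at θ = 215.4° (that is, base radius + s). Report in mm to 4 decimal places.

seg 1 [0°–131.5°] cycloidal, h=15: full span → s += 15 → s = 15.0000
seg 2 [131.5°–259°] uniform, h=20: θ=215.4° here. β=83.9, B=127.5. 20·83.9/127.5 = 13.1608 → s = 28.1608
radial distance = base radius + s = 35 + 28.1608 = 63.1608

63.1608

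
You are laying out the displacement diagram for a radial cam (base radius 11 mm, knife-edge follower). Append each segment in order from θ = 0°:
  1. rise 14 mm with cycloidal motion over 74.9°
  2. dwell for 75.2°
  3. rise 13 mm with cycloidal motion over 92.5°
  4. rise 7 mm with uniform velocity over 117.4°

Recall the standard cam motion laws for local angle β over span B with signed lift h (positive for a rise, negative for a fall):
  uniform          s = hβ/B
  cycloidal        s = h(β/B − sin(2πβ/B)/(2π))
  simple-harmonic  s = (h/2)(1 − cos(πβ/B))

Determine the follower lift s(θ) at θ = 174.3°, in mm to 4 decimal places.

seg 1 [0°–74.9°] cycloidal, h=14: full span → s += 14 → s = 14.0000
seg 2 [74.9°–150.1°] dwell: s stays 14.0000
seg 3 [150.1°–242.6°] cycloidal, h=13: θ=174.3° here. β=24.2, B=92.5. 13·(0.2616 − sin(2π·0.2616)/(2π)) = 1.3376 → s = 15.3376

15.3376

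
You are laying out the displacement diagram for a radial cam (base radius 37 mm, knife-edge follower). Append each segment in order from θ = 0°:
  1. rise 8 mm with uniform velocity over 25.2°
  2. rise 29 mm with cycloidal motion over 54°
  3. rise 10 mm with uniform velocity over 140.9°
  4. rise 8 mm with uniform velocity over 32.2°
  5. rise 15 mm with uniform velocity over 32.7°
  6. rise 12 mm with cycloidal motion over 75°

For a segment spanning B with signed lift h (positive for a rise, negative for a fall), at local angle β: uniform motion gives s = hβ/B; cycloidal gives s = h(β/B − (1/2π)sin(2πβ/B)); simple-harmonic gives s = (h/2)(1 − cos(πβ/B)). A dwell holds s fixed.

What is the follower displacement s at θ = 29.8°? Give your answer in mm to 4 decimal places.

seg 1 [0°–25.2°] uniform, h=8: full span → s += 8 → s = 8.0000
seg 2 [25.2°–79.2°] cycloidal, h=29: θ=29.8° here. β=4.6, B=54. 29·(0.0852 − sin(2π·0.0852)/(2π)) = 0.1163 → s = 8.1163

8.1163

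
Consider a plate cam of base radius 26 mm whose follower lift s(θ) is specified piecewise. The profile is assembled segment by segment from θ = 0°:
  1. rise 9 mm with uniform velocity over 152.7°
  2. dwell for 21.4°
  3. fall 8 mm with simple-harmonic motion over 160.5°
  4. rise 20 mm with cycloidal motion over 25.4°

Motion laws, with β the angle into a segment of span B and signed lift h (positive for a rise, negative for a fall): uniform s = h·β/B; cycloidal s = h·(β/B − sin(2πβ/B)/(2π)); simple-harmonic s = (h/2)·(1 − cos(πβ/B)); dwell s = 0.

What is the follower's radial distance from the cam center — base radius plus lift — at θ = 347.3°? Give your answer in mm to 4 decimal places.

seg 1 [0°–152.7°] uniform, h=9: full span → s += 9 → s = 9.0000
seg 2 [152.7°–174.1°] dwell: s stays 9.0000
seg 3 [174.1°–334.6°] simple-harmonic, h=-8: full span → s += -8 → s = 1.0000
seg 4 [334.6°–360°] cycloidal, h=20: θ=347.3° here. β=12.7, B=25.4. 20·(0.5000 − sin(2π·0.5000)/(2π)) = 10.0000 → s = 11.0000
radial distance = base radius + s = 26 + 11.0000 = 37.0000

37.0000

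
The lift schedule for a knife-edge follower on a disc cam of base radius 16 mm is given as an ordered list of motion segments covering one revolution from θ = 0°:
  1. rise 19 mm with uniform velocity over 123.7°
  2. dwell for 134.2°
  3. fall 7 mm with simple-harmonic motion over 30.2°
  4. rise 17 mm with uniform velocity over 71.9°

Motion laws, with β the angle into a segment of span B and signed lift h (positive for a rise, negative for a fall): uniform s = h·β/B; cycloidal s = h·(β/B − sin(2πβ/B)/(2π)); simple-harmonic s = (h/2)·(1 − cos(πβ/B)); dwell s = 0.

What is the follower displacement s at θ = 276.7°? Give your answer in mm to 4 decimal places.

seg 1 [0°–123.7°] uniform, h=19: full span → s += 19 → s = 19.0000
seg 2 [123.7°–257.9°] dwell: s stays 19.0000
seg 3 [257.9°–288.1°] simple-harmonic, h=-7: θ=276.7° here. β=18.8, B=30.2. -7/2·(1 − cos(π·0.6225)) = -4.8141 → s = 14.1859

14.1859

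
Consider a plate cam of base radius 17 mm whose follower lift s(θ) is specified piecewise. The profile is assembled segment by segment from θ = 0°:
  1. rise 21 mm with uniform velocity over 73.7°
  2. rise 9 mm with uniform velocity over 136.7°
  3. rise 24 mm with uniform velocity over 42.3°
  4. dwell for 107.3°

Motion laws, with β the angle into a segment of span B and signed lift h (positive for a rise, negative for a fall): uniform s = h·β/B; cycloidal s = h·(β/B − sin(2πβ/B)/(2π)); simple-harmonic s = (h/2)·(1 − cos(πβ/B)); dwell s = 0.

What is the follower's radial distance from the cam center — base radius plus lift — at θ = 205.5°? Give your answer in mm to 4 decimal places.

seg 1 [0°–73.7°] uniform, h=21: full span → s += 21 → s = 21.0000
seg 2 [73.7°–210.4°] uniform, h=9: θ=205.5° here. β=131.8, B=136.7. 9·131.8/136.7 = 8.6774 → s = 29.6774
radial distance = base radius + s = 17 + 29.6774 = 46.6774

46.6774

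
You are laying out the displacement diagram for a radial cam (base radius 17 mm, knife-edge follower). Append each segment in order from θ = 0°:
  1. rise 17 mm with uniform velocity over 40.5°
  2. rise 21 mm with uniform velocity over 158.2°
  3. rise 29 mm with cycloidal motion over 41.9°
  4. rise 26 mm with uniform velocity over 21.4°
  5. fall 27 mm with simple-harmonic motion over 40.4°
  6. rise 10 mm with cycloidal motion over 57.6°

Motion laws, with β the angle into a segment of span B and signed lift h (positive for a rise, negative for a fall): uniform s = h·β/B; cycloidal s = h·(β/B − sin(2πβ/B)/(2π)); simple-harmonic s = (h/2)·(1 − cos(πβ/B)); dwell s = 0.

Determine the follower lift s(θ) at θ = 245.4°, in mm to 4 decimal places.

seg 1 [0°–40.5°] uniform, h=17: full span → s += 17 → s = 17.0000
seg 2 [40.5°–198.7°] uniform, h=21: full span → s += 21 → s = 38.0000
seg 3 [198.7°–240.6°] cycloidal, h=29: full span → s += 29 → s = 67.0000
seg 4 [240.6°–262°] uniform, h=26: θ=245.4° here. β=4.8, B=21.4. 26·4.8/21.4 = 5.8318 → s = 72.8318

72.8318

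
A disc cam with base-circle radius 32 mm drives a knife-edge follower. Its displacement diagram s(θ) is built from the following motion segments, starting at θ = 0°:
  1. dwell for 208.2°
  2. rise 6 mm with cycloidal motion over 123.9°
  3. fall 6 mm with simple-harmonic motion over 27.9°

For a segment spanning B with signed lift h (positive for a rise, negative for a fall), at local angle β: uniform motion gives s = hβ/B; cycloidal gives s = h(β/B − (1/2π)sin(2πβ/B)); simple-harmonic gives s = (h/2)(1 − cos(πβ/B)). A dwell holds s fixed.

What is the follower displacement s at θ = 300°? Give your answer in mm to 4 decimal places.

seg 1 [0°–208.2°] dwell: s stays 0.0000
seg 2 [208.2°–332.1°] cycloidal, h=6: θ=300° here. β=91.8, B=123.9. 6·(0.7409 − sin(2π·0.7409)/(2π)) = 5.3989 → s = 5.3989

5.3989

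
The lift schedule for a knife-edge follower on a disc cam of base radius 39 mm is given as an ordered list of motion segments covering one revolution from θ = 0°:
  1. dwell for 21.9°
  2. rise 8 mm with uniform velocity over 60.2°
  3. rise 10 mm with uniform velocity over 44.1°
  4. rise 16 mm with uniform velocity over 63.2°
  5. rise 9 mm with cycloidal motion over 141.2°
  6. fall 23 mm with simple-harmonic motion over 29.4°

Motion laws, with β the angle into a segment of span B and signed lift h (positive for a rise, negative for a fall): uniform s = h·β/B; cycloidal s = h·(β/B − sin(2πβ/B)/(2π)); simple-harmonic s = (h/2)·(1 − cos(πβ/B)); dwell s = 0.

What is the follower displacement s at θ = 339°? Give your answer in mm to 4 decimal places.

seg 1 [0°–21.9°] dwell: s stays 0.0000
seg 2 [21.9°–82.1°] uniform, h=8: full span → s += 8 → s = 8.0000
seg 3 [82.1°–126.2°] uniform, h=10: full span → s += 10 → s = 18.0000
seg 4 [126.2°–189.4°] uniform, h=16: full span → s += 16 → s = 34.0000
seg 5 [189.4°–330.6°] cycloidal, h=9: full span → s += 9 → s = 43.0000
seg 6 [330.6°–360°] simple-harmonic, h=-23: θ=339° here. β=8.4, B=29.4. -23/2·(1 − cos(π·0.2857)) = -4.3299 → s = 38.6701

38.6701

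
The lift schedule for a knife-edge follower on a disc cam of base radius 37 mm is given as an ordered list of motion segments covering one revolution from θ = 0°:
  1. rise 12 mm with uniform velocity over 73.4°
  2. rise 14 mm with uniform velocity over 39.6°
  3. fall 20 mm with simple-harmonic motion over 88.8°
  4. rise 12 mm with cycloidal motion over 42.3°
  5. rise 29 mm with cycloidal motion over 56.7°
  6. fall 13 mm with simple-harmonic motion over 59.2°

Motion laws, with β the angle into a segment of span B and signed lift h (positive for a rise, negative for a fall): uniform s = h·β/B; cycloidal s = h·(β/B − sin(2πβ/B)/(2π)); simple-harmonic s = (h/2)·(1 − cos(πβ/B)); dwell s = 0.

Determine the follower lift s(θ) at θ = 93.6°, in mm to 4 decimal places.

seg 1 [0°–73.4°] uniform, h=12: full span → s += 12 → s = 12.0000
seg 2 [73.4°–113°] uniform, h=14: θ=93.6° here. β=20.2, B=39.6. 14·20.2/39.6 = 7.1414 → s = 19.1414

19.1414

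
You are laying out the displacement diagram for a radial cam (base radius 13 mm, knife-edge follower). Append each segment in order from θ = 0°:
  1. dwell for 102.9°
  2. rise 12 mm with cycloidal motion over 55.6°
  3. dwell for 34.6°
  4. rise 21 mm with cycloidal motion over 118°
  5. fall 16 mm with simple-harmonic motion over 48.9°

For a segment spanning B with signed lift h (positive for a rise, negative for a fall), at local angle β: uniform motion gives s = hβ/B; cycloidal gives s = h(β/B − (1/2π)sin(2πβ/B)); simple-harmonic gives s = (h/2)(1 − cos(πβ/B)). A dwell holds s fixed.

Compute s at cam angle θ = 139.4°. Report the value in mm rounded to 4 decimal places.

seg 1 [0°–102.9°] dwell: s stays 0.0000
seg 2 [102.9°–158.5°] cycloidal, h=12: θ=139.4° here. β=36.5, B=55.6. 12·(0.6565 − sin(2π·0.6565)/(2π)) = 9.4672 → s = 9.4672

9.4672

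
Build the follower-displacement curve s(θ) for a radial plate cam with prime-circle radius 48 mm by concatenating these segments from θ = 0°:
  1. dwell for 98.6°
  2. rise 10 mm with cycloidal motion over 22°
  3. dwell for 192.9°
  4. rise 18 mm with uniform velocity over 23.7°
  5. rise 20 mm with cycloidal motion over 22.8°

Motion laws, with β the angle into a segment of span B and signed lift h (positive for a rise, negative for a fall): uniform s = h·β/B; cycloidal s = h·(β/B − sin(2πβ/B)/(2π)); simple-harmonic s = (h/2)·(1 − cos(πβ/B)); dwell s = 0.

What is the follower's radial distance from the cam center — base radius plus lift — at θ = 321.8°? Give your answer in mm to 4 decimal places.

seg 1 [0°–98.6°] dwell: s stays 0.0000
seg 2 [98.6°–120.6°] cycloidal, h=10: full span → s += 10 → s = 10.0000
seg 3 [120.6°–313.5°] dwell: s stays 10.0000
seg 4 [313.5°–337.2°] uniform, h=18: θ=321.8° here. β=8.3, B=23.7. 18·8.3/23.7 = 6.3038 → s = 16.3038
radial distance = base radius + s = 48 + 16.3038 = 64.3038

64.3038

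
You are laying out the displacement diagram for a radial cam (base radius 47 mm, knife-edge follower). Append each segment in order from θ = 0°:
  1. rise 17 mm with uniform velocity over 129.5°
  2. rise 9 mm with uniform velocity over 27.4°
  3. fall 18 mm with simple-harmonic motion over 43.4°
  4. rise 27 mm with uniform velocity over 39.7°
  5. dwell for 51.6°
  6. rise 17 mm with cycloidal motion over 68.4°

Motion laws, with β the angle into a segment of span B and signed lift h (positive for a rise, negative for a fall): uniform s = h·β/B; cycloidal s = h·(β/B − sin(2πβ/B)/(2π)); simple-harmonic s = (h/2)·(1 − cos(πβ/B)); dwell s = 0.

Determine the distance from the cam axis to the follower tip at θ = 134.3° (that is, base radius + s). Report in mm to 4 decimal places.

seg 1 [0°–129.5°] uniform, h=17: full span → s += 17 → s = 17.0000
seg 2 [129.5°–156.9°] uniform, h=9: θ=134.3° here. β=4.8, B=27.4. 9·4.8/27.4 = 1.5766 → s = 18.5766
radial distance = base radius + s = 47 + 18.5766 = 65.5766

65.5766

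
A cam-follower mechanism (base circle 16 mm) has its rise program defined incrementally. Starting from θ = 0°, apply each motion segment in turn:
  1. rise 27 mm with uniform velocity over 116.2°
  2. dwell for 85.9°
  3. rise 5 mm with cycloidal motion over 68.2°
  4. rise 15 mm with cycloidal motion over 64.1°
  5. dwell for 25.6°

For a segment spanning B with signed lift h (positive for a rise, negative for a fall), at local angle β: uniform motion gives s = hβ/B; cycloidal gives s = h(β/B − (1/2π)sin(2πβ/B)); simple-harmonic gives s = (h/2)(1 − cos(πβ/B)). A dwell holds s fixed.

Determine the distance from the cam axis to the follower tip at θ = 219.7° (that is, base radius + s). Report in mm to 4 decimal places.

seg 1 [0°–116.2°] uniform, h=27: full span → s += 27 → s = 27.0000
seg 2 [116.2°–202.1°] dwell: s stays 27.0000
seg 3 [202.1°–270.3°] cycloidal, h=5: θ=219.7° here. β=17.6, B=68.2. 5·(0.2581 − sin(2π·0.2581)/(2π)) = 0.4956 → s = 27.4956
radial distance = base radius + s = 16 + 27.4956 = 43.4956

43.4956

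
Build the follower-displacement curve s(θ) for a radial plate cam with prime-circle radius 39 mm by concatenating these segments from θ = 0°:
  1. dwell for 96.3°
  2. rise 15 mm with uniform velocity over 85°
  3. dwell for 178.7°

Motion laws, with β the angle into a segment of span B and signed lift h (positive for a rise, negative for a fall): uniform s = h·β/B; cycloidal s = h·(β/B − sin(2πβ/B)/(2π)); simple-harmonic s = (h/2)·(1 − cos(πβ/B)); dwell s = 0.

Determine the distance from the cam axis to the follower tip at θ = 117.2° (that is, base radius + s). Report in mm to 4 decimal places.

seg 1 [0°–96.3°] dwell: s stays 0.0000
seg 2 [96.3°–181.3°] uniform, h=15: θ=117.2° here. β=20.9, B=85. 15·20.9/85 = 3.6882 → s = 3.6882
radial distance = base radius + s = 39 + 3.6882 = 42.6882

42.6882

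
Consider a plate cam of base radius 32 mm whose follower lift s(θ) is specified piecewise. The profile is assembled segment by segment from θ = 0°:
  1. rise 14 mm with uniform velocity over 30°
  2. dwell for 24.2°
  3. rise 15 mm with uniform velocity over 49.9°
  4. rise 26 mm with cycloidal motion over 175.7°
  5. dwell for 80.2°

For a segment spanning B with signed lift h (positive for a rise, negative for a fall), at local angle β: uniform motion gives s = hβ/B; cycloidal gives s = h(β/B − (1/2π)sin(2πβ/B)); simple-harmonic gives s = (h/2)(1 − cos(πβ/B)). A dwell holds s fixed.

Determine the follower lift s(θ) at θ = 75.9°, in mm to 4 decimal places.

seg 1 [0°–30°] uniform, h=14: full span → s += 14 → s = 14.0000
seg 2 [30°–54.2°] dwell: s stays 14.0000
seg 3 [54.2°–104.1°] uniform, h=15: θ=75.9° here. β=21.7, B=49.9. 15·21.7/49.9 = 6.5230 → s = 20.5230

20.5230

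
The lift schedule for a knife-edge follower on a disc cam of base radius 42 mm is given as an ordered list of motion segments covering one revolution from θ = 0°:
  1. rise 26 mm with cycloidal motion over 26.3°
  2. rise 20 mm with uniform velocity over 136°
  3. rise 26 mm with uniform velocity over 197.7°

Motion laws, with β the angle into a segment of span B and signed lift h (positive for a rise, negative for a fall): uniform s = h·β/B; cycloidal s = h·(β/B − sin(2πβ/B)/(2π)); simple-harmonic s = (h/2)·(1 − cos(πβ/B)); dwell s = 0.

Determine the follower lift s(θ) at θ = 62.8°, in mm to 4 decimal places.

seg 1 [0°–26.3°] cycloidal, h=26: full span → s += 26 → s = 26.0000
seg 2 [26.3°–162.3°] uniform, h=20: θ=62.8° here. β=36.5, B=136. 20·36.5/136 = 5.3676 → s = 31.3676

31.3676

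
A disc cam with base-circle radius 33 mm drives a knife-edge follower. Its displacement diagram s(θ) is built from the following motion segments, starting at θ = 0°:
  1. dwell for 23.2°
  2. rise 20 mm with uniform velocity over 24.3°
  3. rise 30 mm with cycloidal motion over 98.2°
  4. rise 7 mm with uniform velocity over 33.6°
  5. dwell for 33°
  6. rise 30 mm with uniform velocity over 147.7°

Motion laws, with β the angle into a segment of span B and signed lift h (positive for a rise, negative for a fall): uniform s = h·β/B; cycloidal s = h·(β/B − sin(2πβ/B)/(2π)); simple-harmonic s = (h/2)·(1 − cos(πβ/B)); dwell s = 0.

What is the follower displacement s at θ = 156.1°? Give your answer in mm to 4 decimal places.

seg 1 [0°–23.2°] dwell: s stays 0.0000
seg 2 [23.2°–47.5°] uniform, h=20: full span → s += 20 → s = 20.0000
seg 3 [47.5°–145.7°] cycloidal, h=30: full span → s += 30 → s = 50.0000
seg 4 [145.7°–179.3°] uniform, h=7: θ=156.1° here. β=10.4, B=33.6. 7·10.4/33.6 = 2.1667 → s = 52.1667

52.1667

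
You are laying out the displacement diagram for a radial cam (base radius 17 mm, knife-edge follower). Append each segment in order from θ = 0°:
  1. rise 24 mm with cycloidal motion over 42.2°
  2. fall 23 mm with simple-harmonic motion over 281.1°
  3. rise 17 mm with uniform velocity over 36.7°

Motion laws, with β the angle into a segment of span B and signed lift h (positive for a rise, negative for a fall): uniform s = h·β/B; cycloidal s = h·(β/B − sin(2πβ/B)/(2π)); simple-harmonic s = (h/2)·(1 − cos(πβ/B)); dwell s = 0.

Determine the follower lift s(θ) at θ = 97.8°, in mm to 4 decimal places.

seg 1 [0°–42.2°] cycloidal, h=24: full span → s += 24 → s = 24.0000
seg 2 [42.2°–323.3°] simple-harmonic, h=-23: θ=97.8° here. β=55.6, B=281.1. -23/2·(1 − cos(π·0.1978)) = -2.1497 → s = 21.8503

21.8503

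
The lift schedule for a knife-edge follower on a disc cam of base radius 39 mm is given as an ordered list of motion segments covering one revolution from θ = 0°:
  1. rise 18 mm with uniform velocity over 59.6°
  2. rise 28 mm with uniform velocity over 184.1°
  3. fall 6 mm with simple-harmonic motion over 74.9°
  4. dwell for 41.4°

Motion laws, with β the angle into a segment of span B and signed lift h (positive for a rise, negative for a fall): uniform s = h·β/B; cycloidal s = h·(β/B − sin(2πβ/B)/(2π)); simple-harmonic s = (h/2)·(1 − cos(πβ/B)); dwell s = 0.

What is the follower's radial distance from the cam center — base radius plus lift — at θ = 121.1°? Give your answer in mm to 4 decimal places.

seg 1 [0°–59.6°] uniform, h=18: full span → s += 18 → s = 18.0000
seg 2 [59.6°–243.7°] uniform, h=28: θ=121.1° here. β=61.5, B=184.1. 28·61.5/184.1 = 9.3536 → s = 27.3536
radial distance = base radius + s = 39 + 27.3536 = 66.3536

66.3536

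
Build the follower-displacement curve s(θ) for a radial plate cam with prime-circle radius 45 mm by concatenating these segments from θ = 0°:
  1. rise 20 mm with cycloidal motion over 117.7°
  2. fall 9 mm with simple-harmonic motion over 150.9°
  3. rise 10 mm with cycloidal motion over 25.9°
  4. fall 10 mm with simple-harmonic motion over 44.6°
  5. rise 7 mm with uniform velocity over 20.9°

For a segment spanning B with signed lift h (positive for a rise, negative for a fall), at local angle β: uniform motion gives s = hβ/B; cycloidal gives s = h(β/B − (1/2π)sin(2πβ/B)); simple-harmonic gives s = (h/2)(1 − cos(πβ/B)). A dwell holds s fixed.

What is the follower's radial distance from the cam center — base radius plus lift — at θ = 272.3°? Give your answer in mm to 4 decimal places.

seg 1 [0°–117.7°] cycloidal, h=20: full span → s += 20 → s = 20.0000
seg 2 [117.7°–268.6°] simple-harmonic, h=-9: full span → s += -9 → s = 11.0000
seg 3 [268.6°–294.5°] cycloidal, h=10: θ=272.3° here. β=3.7, B=25.9. 10·(0.1429 − sin(2π·0.1429)/(2π)) = 0.1842 → s = 11.1842
radial distance = base radius + s = 45 + 11.1842 = 56.1842

56.1842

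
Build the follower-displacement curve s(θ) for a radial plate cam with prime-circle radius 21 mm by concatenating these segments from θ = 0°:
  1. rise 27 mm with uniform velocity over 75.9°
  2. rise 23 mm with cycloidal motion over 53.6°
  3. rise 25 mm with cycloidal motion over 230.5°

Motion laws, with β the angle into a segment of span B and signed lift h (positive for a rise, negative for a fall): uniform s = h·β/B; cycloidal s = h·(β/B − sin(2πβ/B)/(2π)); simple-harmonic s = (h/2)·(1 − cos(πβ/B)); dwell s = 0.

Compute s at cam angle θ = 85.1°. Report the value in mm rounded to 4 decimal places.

seg 1 [0°–75.9°] uniform, h=27: full span → s += 27 → s = 27.0000
seg 2 [75.9°–129.5°] cycloidal, h=23: θ=85.1° here. β=9.2, B=53.6. 23·(0.1716 − sin(2π·0.1716)/(2π)) = 0.7220 → s = 27.7220

27.7220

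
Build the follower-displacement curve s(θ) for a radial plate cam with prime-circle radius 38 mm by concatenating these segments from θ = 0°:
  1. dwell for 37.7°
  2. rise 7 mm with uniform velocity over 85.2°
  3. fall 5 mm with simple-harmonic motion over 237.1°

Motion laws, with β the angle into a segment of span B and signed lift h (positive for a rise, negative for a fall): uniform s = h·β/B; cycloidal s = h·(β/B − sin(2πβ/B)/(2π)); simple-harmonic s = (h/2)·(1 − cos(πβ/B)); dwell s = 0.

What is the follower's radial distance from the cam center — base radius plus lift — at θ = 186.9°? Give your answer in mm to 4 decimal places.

seg 1 [0°–37.7°] dwell: s stays 0.0000
seg 2 [37.7°–122.9°] uniform, h=7: full span → s += 7 → s = 7.0000
seg 3 [122.9°–360°] simple-harmonic, h=-5: θ=186.9° here. β=64, B=237.1. -5/2·(1 − cos(π·0.2699)) = -0.8463 → s = 6.1537
radial distance = base radius + s = 38 + 6.1537 = 44.1537

44.1537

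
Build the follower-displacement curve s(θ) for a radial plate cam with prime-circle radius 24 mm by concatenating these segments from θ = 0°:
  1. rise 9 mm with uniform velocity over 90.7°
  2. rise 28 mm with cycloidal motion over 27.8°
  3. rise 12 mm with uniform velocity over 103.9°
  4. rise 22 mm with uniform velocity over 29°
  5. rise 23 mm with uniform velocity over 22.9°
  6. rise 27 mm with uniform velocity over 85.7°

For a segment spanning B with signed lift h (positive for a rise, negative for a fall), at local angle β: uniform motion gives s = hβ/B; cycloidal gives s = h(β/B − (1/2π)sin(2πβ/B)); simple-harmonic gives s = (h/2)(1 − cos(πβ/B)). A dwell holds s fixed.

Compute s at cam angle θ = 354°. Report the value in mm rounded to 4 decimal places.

seg 1 [0°–90.7°] uniform, h=9: full span → s += 9 → s = 9.0000
seg 2 [90.7°–118.5°] cycloidal, h=28: full span → s += 28 → s = 37.0000
seg 3 [118.5°–222.4°] uniform, h=12: full span → s += 12 → s = 49.0000
seg 4 [222.4°–251.4°] uniform, h=22: full span → s += 22 → s = 71.0000
seg 5 [251.4°–274.3°] uniform, h=23: full span → s += 23 → s = 94.0000
seg 6 [274.3°–360°] uniform, h=27: θ=354° here. β=79.7, B=85.7. 27·79.7/85.7 = 25.1097 → s = 119.1097

119.1097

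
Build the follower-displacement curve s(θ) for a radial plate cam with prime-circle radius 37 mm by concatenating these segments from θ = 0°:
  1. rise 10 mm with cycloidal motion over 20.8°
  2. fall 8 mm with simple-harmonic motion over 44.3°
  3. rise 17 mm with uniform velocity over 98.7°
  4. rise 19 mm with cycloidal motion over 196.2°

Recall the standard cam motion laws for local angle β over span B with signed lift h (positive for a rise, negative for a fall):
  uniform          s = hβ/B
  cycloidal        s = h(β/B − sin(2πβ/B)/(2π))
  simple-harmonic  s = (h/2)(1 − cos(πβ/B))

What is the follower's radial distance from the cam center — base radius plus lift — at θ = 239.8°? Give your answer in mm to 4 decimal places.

seg 1 [0°–20.8°] cycloidal, h=10: full span → s += 10 → s = 10.0000
seg 2 [20.8°–65.1°] simple-harmonic, h=-8: full span → s += -8 → s = 2.0000
seg 3 [65.1°–163.8°] uniform, h=17: full span → s += 17 → s = 19.0000
seg 4 [163.8°–360°] cycloidal, h=19: θ=239.8° here. β=76, B=196.2. 19·(0.3874 − sin(2π·0.3874)/(2π)) = 5.3939 → s = 24.3939
radial distance = base radius + s = 37 + 24.3939 = 61.3939

61.3939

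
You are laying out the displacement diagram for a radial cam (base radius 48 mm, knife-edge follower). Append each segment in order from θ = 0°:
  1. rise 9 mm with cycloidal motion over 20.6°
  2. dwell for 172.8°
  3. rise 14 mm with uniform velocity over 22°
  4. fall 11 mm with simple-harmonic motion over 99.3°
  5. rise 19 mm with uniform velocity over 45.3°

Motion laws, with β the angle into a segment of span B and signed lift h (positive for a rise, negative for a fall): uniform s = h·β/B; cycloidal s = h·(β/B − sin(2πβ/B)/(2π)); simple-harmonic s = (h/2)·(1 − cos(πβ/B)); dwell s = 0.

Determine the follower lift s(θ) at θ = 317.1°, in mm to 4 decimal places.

seg 1 [0°–20.6°] cycloidal, h=9: full span → s += 9 → s = 9.0000
seg 2 [20.6°–193.4°] dwell: s stays 9.0000
seg 3 [193.4°–215.4°] uniform, h=14: full span → s += 14 → s = 23.0000
seg 4 [215.4°–314.7°] simple-harmonic, h=-11: full span → s += -11 → s = 12.0000
seg 5 [314.7°–360°] uniform, h=19: θ=317.1° here. β=2.4, B=45.3. 19·2.4/45.3 = 1.0066 → s = 13.0066

13.0066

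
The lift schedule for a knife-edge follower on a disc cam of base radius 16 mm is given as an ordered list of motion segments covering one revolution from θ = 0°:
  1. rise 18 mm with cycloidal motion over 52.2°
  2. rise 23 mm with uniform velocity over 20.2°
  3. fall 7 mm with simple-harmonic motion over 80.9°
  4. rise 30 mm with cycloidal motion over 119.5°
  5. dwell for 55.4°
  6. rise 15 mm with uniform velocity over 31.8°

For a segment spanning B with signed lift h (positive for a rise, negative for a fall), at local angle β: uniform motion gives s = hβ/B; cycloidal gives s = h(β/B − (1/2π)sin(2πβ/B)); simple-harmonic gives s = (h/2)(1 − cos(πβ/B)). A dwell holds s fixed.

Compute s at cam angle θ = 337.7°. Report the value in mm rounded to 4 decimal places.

seg 1 [0°–52.2°] cycloidal, h=18: full span → s += 18 → s = 18.0000
seg 2 [52.2°–72.4°] uniform, h=23: full span → s += 23 → s = 41.0000
seg 3 [72.4°–153.3°] simple-harmonic, h=-7: full span → s += -7 → s = 34.0000
seg 4 [153.3°–272.8°] cycloidal, h=30: full span → s += 30 → s = 64.0000
seg 5 [272.8°–328.2°] dwell: s stays 64.0000
seg 6 [328.2°–360°] uniform, h=15: θ=337.7° here. β=9.5, B=31.8. 15·9.5/31.8 = 4.4811 → s = 68.4811

68.4811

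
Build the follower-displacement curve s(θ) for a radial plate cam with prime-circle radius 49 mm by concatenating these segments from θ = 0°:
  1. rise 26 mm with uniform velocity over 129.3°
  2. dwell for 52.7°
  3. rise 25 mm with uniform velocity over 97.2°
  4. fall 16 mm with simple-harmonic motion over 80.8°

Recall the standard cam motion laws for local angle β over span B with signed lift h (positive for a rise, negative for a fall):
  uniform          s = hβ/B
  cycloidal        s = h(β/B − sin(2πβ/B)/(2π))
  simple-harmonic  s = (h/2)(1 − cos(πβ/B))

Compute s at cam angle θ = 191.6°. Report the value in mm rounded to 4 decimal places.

seg 1 [0°–129.3°] uniform, h=26: full span → s += 26 → s = 26.0000
seg 2 [129.3°–182°] dwell: s stays 26.0000
seg 3 [182°–279.2°] uniform, h=25: θ=191.6° here. β=9.6, B=97.2. 25·9.6/97.2 = 2.4691 → s = 28.4691

28.4691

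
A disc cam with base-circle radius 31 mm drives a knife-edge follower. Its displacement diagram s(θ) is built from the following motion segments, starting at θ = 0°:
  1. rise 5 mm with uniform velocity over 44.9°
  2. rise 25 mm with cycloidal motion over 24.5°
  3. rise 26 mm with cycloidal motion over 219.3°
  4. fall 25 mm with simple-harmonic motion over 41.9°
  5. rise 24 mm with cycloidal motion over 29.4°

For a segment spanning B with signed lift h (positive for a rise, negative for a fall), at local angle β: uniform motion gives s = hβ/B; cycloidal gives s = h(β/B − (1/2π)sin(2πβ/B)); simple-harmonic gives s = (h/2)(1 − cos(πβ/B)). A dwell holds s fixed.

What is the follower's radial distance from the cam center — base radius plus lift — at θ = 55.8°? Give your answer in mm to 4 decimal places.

seg 1 [0°–44.9°] uniform, h=5: full span → s += 5 → s = 5.0000
seg 2 [44.9°–69.4°] cycloidal, h=25: θ=55.8° here. β=10.9, B=24.5. 25·(0.4449 − sin(2π·0.4449)/(2π)) = 9.7723 → s = 14.7723
radial distance = base radius + s = 31 + 14.7723 = 45.7723

45.7723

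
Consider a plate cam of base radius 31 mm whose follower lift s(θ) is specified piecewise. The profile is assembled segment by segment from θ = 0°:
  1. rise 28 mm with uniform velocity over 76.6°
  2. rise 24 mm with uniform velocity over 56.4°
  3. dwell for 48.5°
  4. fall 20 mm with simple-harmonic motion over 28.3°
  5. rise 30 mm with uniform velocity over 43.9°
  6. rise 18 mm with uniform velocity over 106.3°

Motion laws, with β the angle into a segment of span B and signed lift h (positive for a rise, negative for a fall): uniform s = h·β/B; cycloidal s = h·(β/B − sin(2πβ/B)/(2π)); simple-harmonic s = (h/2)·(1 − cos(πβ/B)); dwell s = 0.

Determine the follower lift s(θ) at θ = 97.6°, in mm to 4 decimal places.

seg 1 [0°–76.6°] uniform, h=28: full span → s += 28 → s = 28.0000
seg 2 [76.6°–133°] uniform, h=24: θ=97.6° here. β=21, B=56.4. 24·21/56.4 = 8.9362 → s = 36.9362

36.9362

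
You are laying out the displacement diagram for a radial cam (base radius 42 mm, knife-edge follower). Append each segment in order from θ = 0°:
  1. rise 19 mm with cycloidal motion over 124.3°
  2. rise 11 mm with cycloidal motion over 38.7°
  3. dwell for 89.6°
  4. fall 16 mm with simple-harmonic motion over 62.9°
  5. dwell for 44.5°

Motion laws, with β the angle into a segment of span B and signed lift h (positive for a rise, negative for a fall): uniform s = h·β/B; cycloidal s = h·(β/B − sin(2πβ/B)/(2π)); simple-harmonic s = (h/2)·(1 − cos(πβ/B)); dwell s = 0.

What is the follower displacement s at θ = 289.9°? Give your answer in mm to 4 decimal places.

seg 1 [0°–124.3°] cycloidal, h=19: full span → s += 19 → s = 19.0000
seg 2 [124.3°–163°] cycloidal, h=11: full span → s += 11 → s = 30.0000
seg 3 [163°–252.6°] dwell: s stays 30.0000
seg 4 [252.6°–315.5°] simple-harmonic, h=-16: θ=289.9° here. β=37.3, B=62.9. -16/2·(1 − cos(π·0.5930)) = -10.3043 → s = 19.6957

19.6957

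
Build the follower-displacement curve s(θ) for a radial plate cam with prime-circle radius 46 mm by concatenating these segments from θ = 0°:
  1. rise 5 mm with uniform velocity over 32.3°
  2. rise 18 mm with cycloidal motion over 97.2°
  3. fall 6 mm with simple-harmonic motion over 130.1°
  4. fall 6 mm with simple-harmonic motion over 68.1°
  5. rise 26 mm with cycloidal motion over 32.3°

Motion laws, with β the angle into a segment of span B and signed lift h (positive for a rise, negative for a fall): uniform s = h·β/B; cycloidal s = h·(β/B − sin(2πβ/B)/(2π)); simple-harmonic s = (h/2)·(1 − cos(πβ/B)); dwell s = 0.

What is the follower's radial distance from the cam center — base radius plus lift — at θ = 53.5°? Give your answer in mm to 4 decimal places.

seg 1 [0°–32.3°] uniform, h=5: full span → s += 5 → s = 5.0000
seg 2 [32.3°–129.5°] cycloidal, h=18: θ=53.5° here. β=21.2, B=97.2. 18·(0.2181 − sin(2π·0.2181)/(2π)) = 1.1185 → s = 6.1185
radial distance = base radius + s = 46 + 6.1185 = 52.1185

52.1185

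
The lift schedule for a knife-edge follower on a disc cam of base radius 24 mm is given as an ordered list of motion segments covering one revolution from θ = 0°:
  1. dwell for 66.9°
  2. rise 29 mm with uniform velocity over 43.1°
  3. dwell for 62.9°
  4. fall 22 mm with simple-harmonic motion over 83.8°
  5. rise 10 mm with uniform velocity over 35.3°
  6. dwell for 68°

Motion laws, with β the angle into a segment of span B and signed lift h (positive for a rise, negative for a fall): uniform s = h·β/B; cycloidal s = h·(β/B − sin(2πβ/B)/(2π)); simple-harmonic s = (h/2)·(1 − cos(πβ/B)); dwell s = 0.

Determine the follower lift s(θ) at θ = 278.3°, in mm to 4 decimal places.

seg 1 [0°–66.9°] dwell: s stays 0.0000
seg 2 [66.9°–110°] uniform, h=29: full span → s += 29 → s = 29.0000
seg 3 [110°–172.9°] dwell: s stays 29.0000
seg 4 [172.9°–256.7°] simple-harmonic, h=-22: full span → s += -22 → s = 7.0000
seg 5 [256.7°–292°] uniform, h=10: θ=278.3° here. β=21.6, B=35.3. 10·21.6/35.3 = 6.1190 → s = 13.1190

13.1190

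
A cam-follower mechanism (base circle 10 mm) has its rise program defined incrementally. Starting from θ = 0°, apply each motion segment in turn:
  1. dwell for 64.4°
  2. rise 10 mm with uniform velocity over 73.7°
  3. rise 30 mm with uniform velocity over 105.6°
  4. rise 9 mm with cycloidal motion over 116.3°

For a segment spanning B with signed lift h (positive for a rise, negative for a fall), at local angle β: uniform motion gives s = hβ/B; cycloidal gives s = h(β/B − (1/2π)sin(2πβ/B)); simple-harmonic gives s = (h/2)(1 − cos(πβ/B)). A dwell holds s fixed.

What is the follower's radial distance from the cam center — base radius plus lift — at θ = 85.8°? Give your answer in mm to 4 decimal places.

seg 1 [0°–64.4°] dwell: s stays 0.0000
seg 2 [64.4°–138.1°] uniform, h=10: θ=85.8° here. β=21.4, B=73.7. 10·21.4/73.7 = 2.9037 → s = 2.9037
radial distance = base radius + s = 10 + 2.9037 = 12.9037

12.9037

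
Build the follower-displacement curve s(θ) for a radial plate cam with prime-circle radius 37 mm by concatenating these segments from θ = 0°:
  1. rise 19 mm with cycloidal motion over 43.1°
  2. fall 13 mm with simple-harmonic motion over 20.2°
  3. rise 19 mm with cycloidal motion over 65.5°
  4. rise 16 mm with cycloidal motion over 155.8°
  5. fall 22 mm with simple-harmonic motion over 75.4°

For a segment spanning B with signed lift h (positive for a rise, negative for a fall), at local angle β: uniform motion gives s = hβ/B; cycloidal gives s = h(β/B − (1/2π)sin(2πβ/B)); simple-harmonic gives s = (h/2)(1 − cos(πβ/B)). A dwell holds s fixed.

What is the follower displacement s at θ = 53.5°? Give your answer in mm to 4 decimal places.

seg 1 [0°–43.1°] cycloidal, h=19: full span → s += 19 → s = 19.0000
seg 2 [43.1°–63.3°] simple-harmonic, h=-13: θ=53.5° here. β=10.4, B=20.2. -13/2·(1 − cos(π·0.5149)) = -6.8032 → s = 12.1968

12.1968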